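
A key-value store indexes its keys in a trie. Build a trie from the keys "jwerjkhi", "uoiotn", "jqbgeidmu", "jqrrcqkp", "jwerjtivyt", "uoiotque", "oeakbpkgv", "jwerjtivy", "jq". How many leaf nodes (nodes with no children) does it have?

Leaves are exactly the stored words that no other stored word extends.
Those words: "jqbgeidmu", "jqrrcqkp", "jwerjkhi", "jwerjtivyt", "oeakbpkgv", "uoiotn", "uoiotque"
Leaf count: 7

7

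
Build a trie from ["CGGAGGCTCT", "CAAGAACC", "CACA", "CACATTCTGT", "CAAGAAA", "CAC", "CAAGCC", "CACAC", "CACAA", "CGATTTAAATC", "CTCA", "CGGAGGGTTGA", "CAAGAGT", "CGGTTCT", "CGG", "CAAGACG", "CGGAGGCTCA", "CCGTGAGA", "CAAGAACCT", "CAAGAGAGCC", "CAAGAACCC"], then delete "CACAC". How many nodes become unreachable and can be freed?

1

A node on "CACAC"'s path can go only if nothing else ends at it or branches off below it.
The suffix "C" (1 node) is used only by "CACAC"; the node for "CACA" still has the child "T", so pruning stops there.
Nodes removed: 1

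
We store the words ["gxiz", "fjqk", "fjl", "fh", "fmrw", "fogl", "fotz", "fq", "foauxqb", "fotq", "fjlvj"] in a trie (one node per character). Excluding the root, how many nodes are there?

Insert word by word; a character creates a node only if that edge doesn't already exist:
  "gxiz" → 4 new (g, x, i, z)
  "fjqk" → 4 new (f, j, q, k)
  "fjl" → prefix "fj" already present; 1 new (l)
  "fh" → prefix "f" already present; 1 new (h)
  "fmrw" → prefix "f" already present; 3 new (m, r, w)
  "fogl" → prefix "f" already present; 3 new (o, g, l)
  "fotz" → prefix "fo" already present; 2 new (t, z)
  "fq" → prefix "f" already present; 1 new (q)
  "foauxqb" → prefix "fo" already present; 5 new (a, u, x, q, b)
  "fotq" → prefix "fot" already present; 1 new (q)
  "fjlvj" → prefix "fjl" already present; 2 new (v, j)
Total nodes = 4 + 4 + 1 + 1 + 3 + 3 + 2 + 1 + 5 + 1 + 2 = 27

27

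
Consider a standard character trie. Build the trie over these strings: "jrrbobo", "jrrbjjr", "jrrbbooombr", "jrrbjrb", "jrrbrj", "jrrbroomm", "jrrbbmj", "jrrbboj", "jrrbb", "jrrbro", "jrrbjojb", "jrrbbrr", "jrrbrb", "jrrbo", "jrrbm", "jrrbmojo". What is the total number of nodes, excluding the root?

38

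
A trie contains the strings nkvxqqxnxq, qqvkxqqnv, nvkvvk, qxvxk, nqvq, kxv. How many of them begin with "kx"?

Traverse to the node for "kx", then collect every word in that subtree.
Words under "kx": kxv
Count: 1

1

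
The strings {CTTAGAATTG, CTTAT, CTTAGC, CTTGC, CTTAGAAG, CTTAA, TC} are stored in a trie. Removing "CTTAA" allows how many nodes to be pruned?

1

After clearing the end-marker at "CTTAA", prune upward until reaching a node still needed by another word.
The suffix "A" (1 node) is used only by "CTTAA"; the node for "CTTA" still has the child "G", so pruning stops there.
Nodes removed: 1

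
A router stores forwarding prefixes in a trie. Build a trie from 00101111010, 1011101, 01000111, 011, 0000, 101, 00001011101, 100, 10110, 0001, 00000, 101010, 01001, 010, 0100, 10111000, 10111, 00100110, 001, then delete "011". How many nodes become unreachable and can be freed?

Walk "011" from the leaf back toward the root, removing each node that no remaining word uses.
The suffix "1" (1 node) is used only by "011"; the node for "01" still has the child "0", so pruning stops there.
Nodes removed: 1

1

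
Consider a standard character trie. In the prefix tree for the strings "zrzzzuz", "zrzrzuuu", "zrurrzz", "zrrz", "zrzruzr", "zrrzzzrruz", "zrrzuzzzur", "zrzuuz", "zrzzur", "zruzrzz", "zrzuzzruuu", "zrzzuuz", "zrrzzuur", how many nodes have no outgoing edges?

Leaves are exactly the stored words that no other stored word extends.
Those words: "zrrzuzzzur", "zrrzzuur", "zrrzzzrruz", "zrurrzz", "zruzrzz", "zrzruzr", "zrzrzuuu", "zrzuuz", "zrzuzzruuu", "zrzzur", "zrzzuuz", "zrzzzuz"
Leaf count: 12

12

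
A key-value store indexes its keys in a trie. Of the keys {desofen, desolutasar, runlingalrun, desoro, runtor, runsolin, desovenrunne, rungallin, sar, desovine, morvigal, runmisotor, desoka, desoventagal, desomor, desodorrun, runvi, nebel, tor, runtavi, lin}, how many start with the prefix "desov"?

Walk to "desov"; the words in its subtree are exactly those with that prefix.
Matches: "desovenrunne", "desoventagal", "desovine"
Count: 3

3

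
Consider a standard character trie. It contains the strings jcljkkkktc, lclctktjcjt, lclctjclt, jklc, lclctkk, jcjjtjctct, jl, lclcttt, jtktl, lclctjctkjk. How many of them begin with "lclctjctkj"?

1

Traverse to the node for "lclctjctkj", then collect every word in that subtree.
Words under "lclctjctkj": lclctjctkjk
Count: 1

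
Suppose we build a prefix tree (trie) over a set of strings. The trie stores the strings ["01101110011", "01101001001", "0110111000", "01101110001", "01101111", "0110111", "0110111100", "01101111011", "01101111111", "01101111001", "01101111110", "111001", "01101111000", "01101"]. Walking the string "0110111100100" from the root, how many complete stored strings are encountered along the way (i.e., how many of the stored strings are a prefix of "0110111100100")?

Walk "0110111100100" from the root; an end-of-word marker is hit whenever a stored word is a prefix of "0110111100100".
Prefixes of the query that are stored words: "01101", "0110111", "01101111", "0110111100", "01101111001"
Count: 5

5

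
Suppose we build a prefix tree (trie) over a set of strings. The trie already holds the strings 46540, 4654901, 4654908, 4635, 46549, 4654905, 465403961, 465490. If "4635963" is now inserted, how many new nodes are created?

3

Walking "4635963" from the root, the first 4 characters ("4635") follow existing edges; "9" is the first miss.
So 7 − 4 = 3 new nodes.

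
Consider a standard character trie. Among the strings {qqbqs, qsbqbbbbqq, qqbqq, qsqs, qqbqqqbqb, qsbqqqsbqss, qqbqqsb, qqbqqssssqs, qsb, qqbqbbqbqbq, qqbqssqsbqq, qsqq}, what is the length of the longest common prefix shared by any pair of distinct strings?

Look for the deepest trie node that still has at least two words in its subtree.
e.g. "qqbqqsb" and "qqbqqssssqs" share the prefix "qqbqqs" of length 6; no pair shares a longer one.
Longest shared-prefix length: 6

6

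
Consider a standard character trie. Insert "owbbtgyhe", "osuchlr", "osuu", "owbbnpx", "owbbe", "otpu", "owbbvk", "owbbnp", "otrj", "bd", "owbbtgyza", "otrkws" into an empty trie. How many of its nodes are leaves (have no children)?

A leaf is a node with no children — equivalently, the end of a word that is not a proper prefix of any other stored word.
Those words: "bd", "osuchlr", "osuu", "otpu", "otrj", "otrkws", "owbbe", "owbbnpx", "owbbtgyhe", "owbbtgyza", "owbbvk"
Leaf count: 11

11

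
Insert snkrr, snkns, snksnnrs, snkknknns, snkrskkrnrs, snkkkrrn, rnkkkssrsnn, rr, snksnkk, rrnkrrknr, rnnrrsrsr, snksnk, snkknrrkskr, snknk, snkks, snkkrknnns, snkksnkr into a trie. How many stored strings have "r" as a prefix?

Filter for entries beginning with "r":
Words under "r": rnkkkssrsnn, rnnrrsrsr, rr, rrnkrrknr
Count: 4

4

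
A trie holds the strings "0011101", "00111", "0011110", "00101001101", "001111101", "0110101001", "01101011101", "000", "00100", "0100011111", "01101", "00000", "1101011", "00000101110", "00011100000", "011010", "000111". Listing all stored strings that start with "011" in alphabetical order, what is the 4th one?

Filter for "011…" and sort: "01101", "011010", "0110101001", "01101011101"
The 4th is 01101011101.

01101011101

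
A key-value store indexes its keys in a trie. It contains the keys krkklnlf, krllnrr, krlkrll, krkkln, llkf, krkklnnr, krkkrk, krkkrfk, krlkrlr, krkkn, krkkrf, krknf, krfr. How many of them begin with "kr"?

12

Filter for entries beginning with "kr":
Matches: "krfr", "krkkln", "krkklnlf", "krkklnnr", "krkkn", "krkkrf", "krkkrfk", "krkkrk", "krknf", "krlkrll", "krlkrlr", "krllnrr"
Count: 12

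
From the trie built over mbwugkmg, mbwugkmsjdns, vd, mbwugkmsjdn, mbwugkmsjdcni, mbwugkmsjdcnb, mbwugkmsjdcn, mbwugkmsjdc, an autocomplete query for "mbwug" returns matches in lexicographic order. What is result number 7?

mbwugkmsjdns

DFS of the "mbwug" subtree visits, in order: "mbwugkmg", "mbwugkmsjdc", "mbwugkmsjdcn", "mbwugkmsjdcnb", "mbwugkmsjdcni", "mbwugkmsjdn", "mbwugkmsjdns"
The 7th is mbwugkmsjdns.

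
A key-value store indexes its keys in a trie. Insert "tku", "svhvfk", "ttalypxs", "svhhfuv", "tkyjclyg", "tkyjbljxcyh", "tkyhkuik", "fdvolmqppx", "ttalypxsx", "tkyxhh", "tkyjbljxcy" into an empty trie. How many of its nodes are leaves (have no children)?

9

A leaf is a node with no children — equivalently, the end of a word that is not a proper prefix of any other stored word.
Those words: "fdvolmqppx", "svhhfuv", "svhvfk", "tku", "tkyhkuik", "tkyjbljxcyh", "tkyjclyg", "tkyxhh", "ttalypxsx"
Leaf count: 9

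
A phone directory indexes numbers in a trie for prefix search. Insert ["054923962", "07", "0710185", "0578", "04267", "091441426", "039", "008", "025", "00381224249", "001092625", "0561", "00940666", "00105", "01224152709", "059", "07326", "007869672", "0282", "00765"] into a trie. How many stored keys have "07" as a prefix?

Walk to "07"; the words in its subtree are exactly those with that prefix.
Matches: "07", "0710185", "07326"
Count: 3

3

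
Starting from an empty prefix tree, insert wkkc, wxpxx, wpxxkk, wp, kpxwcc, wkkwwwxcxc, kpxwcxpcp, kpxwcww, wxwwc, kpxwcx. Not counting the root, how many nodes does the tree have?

35

Insert word by word; a character creates a node only if that edge doesn't already exist:
  "wkkc" → 4 new (w, k, k, c)
  "wxpxx" → prefix "w" already present; 4 new (x, p, x, x)
  "wpxxkk" → prefix "w" already present; 5 new (p, x, x, k, k)
  "wp" → prefix "wp" already present; 0 new (none)
  "kpxwcc" → 6 new (k, p, x, w, c, c)
  "wkkwwwxcxc" → prefix "wkk" already present; 7 new (w, w, w, x, c, x, c)
  "kpxwcxpcp" → prefix "kpxwc" already present; 4 new (x, p, c, p)
  "kpxwcww" → prefix "kpxwc" already present; 2 new (w, w)
  "wxwwc" → prefix "wx" already present; 3 new (w, w, c)
  "kpxwcx" → prefix "kpxwcx" already present; 0 new (none)
Total nodes = 4 + 4 + 5 + 0 + 6 + 7 + 4 + 2 + 3 + 0 = 35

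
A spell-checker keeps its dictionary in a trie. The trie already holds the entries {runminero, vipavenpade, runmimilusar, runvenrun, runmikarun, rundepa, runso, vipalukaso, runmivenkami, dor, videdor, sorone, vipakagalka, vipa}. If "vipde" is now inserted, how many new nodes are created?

Walking "vipde" from the root, the first 3 characters ("vip") follow existing edges; "d" is the first miss.
New nodes needed: |"vipde"| − 3 = 5 − 3 = 2.

2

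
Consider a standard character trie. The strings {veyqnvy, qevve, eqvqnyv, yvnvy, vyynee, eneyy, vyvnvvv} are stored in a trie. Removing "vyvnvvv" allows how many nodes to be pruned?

5

Walk "vyvnvvv" from the leaf back toward the root, removing each node that no remaining word uses.
The suffix "vnvvv" (5 nodes) is used only by "vyvnvvv"; the node for "vy" still has the child "y", so pruning stops there.
Nodes removed: 5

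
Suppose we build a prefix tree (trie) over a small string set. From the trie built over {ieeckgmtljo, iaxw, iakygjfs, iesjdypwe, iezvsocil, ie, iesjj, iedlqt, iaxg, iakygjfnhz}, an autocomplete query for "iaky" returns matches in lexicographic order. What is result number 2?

DFS of the "iaky" subtree visits, in order: "iakygjfnhz", "iakygjfs"
The 2nd is iakygjfs.

iakygjfs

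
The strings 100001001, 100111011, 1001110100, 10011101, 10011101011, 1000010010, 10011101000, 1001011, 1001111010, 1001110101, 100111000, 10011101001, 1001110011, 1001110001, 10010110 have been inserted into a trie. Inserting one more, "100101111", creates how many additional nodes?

2

The longest prefix of "100101111" already in the trie is "1001011" (length 7).
So 9 − 7 = 2 new nodes.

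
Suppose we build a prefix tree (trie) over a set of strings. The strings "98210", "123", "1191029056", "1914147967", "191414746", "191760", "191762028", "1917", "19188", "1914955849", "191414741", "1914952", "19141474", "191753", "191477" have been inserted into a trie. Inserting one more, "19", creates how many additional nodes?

0

"19" is already a full path in the trie; only an end-marker is added.
No new nodes are needed: 0.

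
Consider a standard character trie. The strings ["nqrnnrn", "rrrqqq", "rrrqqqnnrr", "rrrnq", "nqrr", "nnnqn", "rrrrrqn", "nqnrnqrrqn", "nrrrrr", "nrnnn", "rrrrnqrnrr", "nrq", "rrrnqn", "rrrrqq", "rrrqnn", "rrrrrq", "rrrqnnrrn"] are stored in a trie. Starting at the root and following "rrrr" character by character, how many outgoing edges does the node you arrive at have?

Follow the path "rrrr" to its node, then look at its outgoing edges.
Distinct next characters after "rrrr": n, q, r.
That node has 3 child edges.

3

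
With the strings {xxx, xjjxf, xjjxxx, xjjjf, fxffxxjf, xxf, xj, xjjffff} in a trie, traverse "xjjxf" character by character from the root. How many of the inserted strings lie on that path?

Walk "xjjxf" from the root; an end-of-word marker is hit whenever a stored word is a prefix of "xjjxf".
Prefixes of the query that are stored words: "xj", "xjjxf"
Count: 2

2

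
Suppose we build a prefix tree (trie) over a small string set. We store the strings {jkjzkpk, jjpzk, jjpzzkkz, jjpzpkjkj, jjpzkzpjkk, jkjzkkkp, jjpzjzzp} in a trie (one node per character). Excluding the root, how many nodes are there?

Trace insertions, counting only characters that open a new branch:
  "jkjzkpk" → 7 new (j, k, j, z, k, p, k)
  "jjpzk" → prefix "j" already present; 4 new (j, p, z, k)
  "jjpzzkkz" → prefix "jjpz" already present; 4 new (z, k, k, z)
  "jjpzpkjkj" → prefix "jjpz" already present; 5 new (p, k, j, k, j)
  "jjpzkzpjkk" → prefix "jjpzk" already present; 5 new (z, p, j, k, k)
  "jkjzkkkp" → prefix "jkjzk" already present; 3 new (k, k, p)
  "jjpzjzzp" → prefix "jjpz" already present; 4 new (j, z, z, p)
Total nodes = 7 + 4 + 4 + 5 + 5 + 3 + 4 = 32

32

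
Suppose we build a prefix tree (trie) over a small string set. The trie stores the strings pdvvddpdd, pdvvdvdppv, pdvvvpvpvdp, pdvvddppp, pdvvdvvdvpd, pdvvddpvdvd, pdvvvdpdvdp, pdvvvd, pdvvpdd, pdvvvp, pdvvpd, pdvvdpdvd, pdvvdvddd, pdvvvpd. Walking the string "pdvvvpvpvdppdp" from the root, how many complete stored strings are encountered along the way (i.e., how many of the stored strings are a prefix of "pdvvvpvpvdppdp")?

2

Check each prefix of "pdvvvpvpvdppdp" against the stored set — each match is an end-marker on the path.
Prefixes of the query that are stored words: "pdvvvp", "pdvvvpvpvdp"
Count: 2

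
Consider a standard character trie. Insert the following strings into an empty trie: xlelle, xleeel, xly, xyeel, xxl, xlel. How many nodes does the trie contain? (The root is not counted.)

16

Trie structure (* marks end of a word):
(root)
└─ x
   ├─ l
   │  ├─ e
   │  │  ├─ e
   │  │  │  └─ e
   │  │  │     └─ l *
   │  │  └─ l *
   │  │     └─ l
   │  │        └─ e *
   │  └─ y *
   ├─ x
   │  └─ l *
   └─ y
      └─ e
         └─ e
            └─ l *
Counting every labelled node above: 16.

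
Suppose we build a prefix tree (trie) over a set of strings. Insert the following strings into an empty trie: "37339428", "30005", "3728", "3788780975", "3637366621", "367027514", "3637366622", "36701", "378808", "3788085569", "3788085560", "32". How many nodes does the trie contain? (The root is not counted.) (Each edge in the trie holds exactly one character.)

48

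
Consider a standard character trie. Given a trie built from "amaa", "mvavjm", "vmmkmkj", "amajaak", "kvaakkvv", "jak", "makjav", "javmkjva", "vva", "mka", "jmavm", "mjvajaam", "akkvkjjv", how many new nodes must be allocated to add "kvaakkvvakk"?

"kvaakkvv" is already a path in the trie; the remaining "akk" must be added.
So 11 − 8 = 3 new nodes.

3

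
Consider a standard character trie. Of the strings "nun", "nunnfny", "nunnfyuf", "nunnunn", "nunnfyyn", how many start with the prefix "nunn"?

4

Walk to "nunn"; the words in its subtree are exactly those with that prefix.
Matches: "nunnfny", "nunnfyuf", "nunnfyyn", "nunnunn"
Count: 4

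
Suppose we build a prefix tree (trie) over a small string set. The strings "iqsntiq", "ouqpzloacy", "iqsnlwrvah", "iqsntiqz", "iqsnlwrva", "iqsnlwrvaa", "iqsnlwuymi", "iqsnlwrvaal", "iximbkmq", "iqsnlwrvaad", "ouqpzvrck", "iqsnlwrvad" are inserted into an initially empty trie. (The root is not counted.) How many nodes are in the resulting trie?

43

Insert word by word; a character creates a node only if that edge doesn't already exist:
  "iqsntiq" → 7 new (i, q, s, n, t, i, q)
  "ouqpzloacy" → 10 new (o, u, q, p, z, l, o, a, c, y)
  "iqsnlwrvah" → prefix "iqsn" already present; 6 new (l, w, r, v, a, h)
  "iqsntiqz" → prefix "iqsntiq" already present; 1 new (z)
  "iqsnlwrva" → prefix "iqsnlwrva" already present; 0 new (none)
  "iqsnlwrvaa" → prefix "iqsnlwrva" already present; 1 new (a)
  "iqsnlwuymi" → prefix "iqsnlw" already present; 4 new (u, y, m, i)
  "iqsnlwrvaal" → prefix "iqsnlwrvaa" already present; 1 new (l)
  "iximbkmq" → prefix "i" already present; 7 new (x, i, m, b, k, m, q)
  "iqsnlwrvaad" → prefix "iqsnlwrvaa" already present; 1 new (d)
  "ouqpzvrck" → prefix "ouqpz" already present; 4 new (v, r, c, k)
  "iqsnlwrvad" → prefix "iqsnlwrva" already present; 1 new (d)
Total nodes = 7 + 10 + 6 + 1 + 0 + 1 + 4 + 1 + 7 + 1 + 4 + 1 = 43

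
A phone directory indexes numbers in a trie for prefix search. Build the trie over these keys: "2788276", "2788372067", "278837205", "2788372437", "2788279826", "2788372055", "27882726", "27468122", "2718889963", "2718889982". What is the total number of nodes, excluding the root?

40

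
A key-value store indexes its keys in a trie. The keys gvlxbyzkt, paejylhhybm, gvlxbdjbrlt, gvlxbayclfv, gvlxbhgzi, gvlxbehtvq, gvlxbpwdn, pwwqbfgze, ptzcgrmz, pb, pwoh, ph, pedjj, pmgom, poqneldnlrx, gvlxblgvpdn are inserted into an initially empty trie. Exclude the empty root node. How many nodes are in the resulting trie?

88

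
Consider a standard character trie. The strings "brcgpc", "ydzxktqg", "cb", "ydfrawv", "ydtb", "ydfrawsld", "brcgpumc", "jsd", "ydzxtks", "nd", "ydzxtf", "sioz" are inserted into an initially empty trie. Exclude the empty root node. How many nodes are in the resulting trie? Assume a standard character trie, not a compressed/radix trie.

42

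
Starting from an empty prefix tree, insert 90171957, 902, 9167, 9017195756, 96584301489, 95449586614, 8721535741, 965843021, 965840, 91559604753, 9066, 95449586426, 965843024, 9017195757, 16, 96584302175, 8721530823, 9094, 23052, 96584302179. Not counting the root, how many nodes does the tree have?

79

Count nodes per top-level branch (shared prefixes stored once):
  '1'-branch (16): 2 nodes
  '2'-branch (23052): 5 nodes
  '8'-branch (8721530823, 8721535741): 14 nodes
  '9'-branch (90171957, 9017195756, 9017195757, 902, 9066, 9094, 91559604753, 9167, 95449586426, 95449586614, 965840, 96584301489, 965843021, 96584302175, 96584302179, 965843024): 58 nodes
Sum: 79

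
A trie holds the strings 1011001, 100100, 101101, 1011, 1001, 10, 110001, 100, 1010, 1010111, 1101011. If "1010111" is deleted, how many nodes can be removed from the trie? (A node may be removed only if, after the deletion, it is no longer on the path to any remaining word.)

3

After clearing the end-marker at "1010111", prune upward until reaching a node still needed by another word.
The suffix "111" (3 nodes) is used only by "1010111"; "1010" is itself a stored word, so pruning stops there.
Nodes removed: 3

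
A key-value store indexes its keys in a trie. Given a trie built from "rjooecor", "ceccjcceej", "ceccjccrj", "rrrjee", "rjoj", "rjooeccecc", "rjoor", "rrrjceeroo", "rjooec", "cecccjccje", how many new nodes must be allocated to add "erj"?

No existing word starts with "e", so every character of "erj" needs a new node.
3 − 0 = 3 new nodes.

3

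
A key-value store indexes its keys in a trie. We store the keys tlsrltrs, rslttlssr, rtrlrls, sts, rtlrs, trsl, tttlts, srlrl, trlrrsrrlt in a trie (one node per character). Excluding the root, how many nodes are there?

Insert word by word; a character creates a node only if that edge doesn't already exist:
  "tlsrltrs" → 8 new (t, l, s, r, l, t, r, s)
  "rslttlssr" → 9 new (r, s, l, t, t, l, s, s, r)
  "rtrlrls" → prefix "r" already present; 6 new (t, r, l, r, l, s)
  "sts" → 3 new (s, t, s)
  "rtlrs" → prefix "rt" already present; 3 new (l, r, s)
  "trsl" → prefix "t" already present; 3 new (r, s, l)
  "tttlts" → prefix "t" already present; 5 new (t, t, l, t, s)
  "srlrl" → prefix "s" already present; 4 new (r, l, r, l)
  "trlrrsrrlt" → prefix "tr" already present; 8 new (l, r, r, s, r, r, l, t)
Total nodes = 8 + 9 + 6 + 3 + 3 + 3 + 5 + 4 + 8 = 49

49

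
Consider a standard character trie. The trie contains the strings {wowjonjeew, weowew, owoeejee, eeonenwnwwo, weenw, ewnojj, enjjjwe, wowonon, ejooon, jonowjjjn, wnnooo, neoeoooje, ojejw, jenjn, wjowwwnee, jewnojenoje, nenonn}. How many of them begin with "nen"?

Walk to "nen"; the words in its subtree are exactly those with that prefix.
Words under "nen": nenonn
Count: 1

1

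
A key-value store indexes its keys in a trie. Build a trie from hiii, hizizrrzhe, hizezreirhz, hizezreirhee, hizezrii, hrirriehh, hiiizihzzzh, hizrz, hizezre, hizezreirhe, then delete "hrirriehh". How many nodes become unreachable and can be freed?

8

A node on "hrirriehh"'s path can go only if nothing else ends at it or branches off below it.
The suffix "rirriehh" (8 nodes) is used only by "hrirriehh"; the node for "h" still has the child "i", so pruning stops there.
Nodes removed: 8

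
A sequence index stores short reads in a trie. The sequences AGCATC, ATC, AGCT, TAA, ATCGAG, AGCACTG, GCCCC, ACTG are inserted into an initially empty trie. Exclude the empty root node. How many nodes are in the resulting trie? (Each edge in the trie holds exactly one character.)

26

For each word, the new-node count is its length minus the longest prefix already in the trie:
  "AGCATC" → 6 new (A, G, C, A, T, C)
  "ATC" → prefix "A" already present; 2 new (T, C)
  "AGCT" → prefix "AGC" already present; 1 new (T)
  "TAA" → 3 new (T, A, A)
  "ATCGAG" → prefix "ATC" already present; 3 new (G, A, G)
  "AGCACTG" → prefix "AGCA" already present; 3 new (C, T, G)
  "GCCCC" → 5 new (G, C, C, C, C)
  "ACTG" → prefix "A" already present; 3 new (C, T, G)
Total nodes = 6 + 2 + 1 + 3 + 3 + 3 + 5 + 3 = 26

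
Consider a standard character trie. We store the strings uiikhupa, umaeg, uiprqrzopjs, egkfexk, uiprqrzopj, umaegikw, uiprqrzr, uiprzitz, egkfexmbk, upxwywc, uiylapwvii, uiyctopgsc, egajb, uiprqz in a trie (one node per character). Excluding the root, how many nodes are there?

Insert word by word; a character creates a node only if that edge doesn't already exist:
  "uiikhupa" → 8 new (u, i, i, k, h, u, p, a)
  "umaeg" → prefix "u" already present; 4 new (m, a, e, g)
  "uiprqrzopjs" → prefix "ui" already present; 9 new (p, r, q, r, z, o, p, j, s)
  "egkfexk" → 7 new (e, g, k, f, e, x, k)
  "uiprqrzopj" → prefix "uiprqrzopj" already present; 0 new (none)
  "umaegikw" → prefix "umaeg" already present; 3 new (i, k, w)
  "uiprqrzr" → prefix "uiprqrz" already present; 1 new (r)
  "uiprzitz" → prefix "uipr" already present; 4 new (z, i, t, z)
  "egkfexmbk" → prefix "egkfex" already present; 3 new (m, b, k)
  "upxwywc" → prefix "u" already present; 6 new (p, x, w, y, w, c)
  "uiylapwvii" → prefix "ui" already present; 8 new (y, l, a, p, w, v, i, i)
  "uiyctopgsc" → prefix "uiy" already present; 7 new (c, t, o, p, g, s, c)
  "egajb" → prefix "eg" already present; 3 new (a, j, b)
  "uiprqz" → prefix "uiprq" already present; 1 new (z)
Total nodes = 8 + 4 + 9 + 7 + 0 + 3 + 1 + 4 + 3 + 6 + 8 + 7 + 3 + 1 = 64

64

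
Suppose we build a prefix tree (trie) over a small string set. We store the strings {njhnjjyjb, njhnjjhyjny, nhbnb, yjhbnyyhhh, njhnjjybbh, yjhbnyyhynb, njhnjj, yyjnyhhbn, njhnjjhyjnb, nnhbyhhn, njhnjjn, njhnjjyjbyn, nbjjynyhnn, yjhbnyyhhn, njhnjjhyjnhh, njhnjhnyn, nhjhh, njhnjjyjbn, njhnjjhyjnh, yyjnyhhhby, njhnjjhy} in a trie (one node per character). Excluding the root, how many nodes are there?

76

Count nodes per top-level branch (shared prefixes stored once):
  'n'-branch (nbjjynyhnn, nhbnb, nhjhh, njhnjhnyn, njhnjj, njhnjjhy, njhnjjhyjnb, njhnjjhyjnh, njhnjjhyjnhh, njhnjjhyjny, njhnjjn, njhnjjybbh, njhnjjyjb, njhnjjyjbn, njhnjjyjbyn, nnhbyhhn): 51 nodes
  'y'-branch (yjhbnyyhhh, yjhbnyyhhn, yjhbnyyhynb, yyjnyhhbn, yyjnyhhhby): 25 nodes
Sum: 76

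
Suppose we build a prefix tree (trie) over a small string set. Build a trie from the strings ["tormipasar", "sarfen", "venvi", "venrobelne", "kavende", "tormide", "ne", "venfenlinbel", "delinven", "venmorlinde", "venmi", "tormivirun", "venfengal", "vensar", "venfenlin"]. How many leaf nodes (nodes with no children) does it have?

Leaves are exactly the stored words that no other stored word extends.
Those words: "delinven", "kavende", "ne", "sarfen", "tormide", "tormipasar", "tormivirun", "venfengal", "venfenlinbel", "venmi", "venmorlinde", "venrobelne", "vensar", "venvi"
Leaf count: 14

14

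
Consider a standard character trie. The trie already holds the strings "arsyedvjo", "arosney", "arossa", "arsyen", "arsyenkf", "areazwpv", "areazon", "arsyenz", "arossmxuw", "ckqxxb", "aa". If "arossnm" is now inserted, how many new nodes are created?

2

"aross" is already a path in the trie; the remaining "nm" must be added.
New nodes needed: |"arossnm"| − 5 = 7 − 5 = 2.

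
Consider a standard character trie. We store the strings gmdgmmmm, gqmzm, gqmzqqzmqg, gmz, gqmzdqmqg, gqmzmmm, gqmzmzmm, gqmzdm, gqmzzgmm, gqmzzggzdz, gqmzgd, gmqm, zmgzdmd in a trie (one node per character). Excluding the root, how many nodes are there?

Insert word by word; a character creates a node only if that edge doesn't already exist:
  "gmdgmmmm" → 8 new (g, m, d, g, m, m, m, m)
  "gqmzm" → prefix "g" already present; 4 new (q, m, z, m)
  "gqmzqqzmqg" → prefix "gqmz" already present; 6 new (q, q, z, m, q, g)
  "gmz" → prefix "gm" already present; 1 new (z)
  "gqmzdqmqg" → prefix "gqmz" already present; 5 new (d, q, m, q, g)
  "gqmzmmm" → prefix "gqmzm" already present; 2 new (m, m)
  "gqmzmzmm" → prefix "gqmzm" already present; 3 new (z, m, m)
  "gqmzdm" → prefix "gqmzd" already present; 1 new (m)
  "gqmzzgmm" → prefix "gqmz" already present; 4 new (z, g, m, m)
  "gqmzzggzdz" → prefix "gqmzzg" already present; 4 new (g, z, d, z)
  "gqmzgd" → prefix "gqmz" already present; 2 new (g, d)
  "gmqm" → prefix "gm" already present; 2 new (q, m)
  "zmgzdmd" → 7 new (z, m, g, z, d, m, d)
Total nodes = 8 + 4 + 6 + 1 + 5 + 2 + 3 + 1 + 4 + 4 + 2 + 2 + 7 = 49

49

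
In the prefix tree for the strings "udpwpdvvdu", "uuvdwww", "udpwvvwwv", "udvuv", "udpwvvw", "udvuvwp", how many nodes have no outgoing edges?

4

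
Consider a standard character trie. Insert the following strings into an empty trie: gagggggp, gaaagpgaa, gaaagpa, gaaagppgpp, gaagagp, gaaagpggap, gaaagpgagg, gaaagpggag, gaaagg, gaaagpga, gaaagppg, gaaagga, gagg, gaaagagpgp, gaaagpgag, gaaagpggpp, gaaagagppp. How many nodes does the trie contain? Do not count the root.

41

Count nodes per top-level branch (shared prefixes stored once):
  'g'-branch (gaaagagpgp, gaaagagppp, gaaagg, gaaagga, gaaagpa, gaaagpga, gaaagpgaa, gaaagpgag, gaaagpgagg, gaaagpggag, gaaagpggap, gaaagpggpp, gaaagppg, gaaagppgpp, gaagagp, gagg, gagggggp): 41 nodes
Sum: 41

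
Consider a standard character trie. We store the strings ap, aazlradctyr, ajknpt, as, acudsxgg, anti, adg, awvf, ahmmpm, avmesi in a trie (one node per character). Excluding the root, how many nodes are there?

43

Trace insertions, counting only characters that open a new branch:
  "ap" → 2 new (a, p)
  "aazlradctyr" → prefix "a" already present; 10 new (a, z, l, r, a, d, c, t, y, r)
  "ajknpt" → prefix "a" already present; 5 new (j, k, n, p, t)
  "as" → prefix "a" already present; 1 new (s)
  "acudsxgg" → prefix "a" already present; 7 new (c, u, d, s, x, g, g)
  "anti" → prefix "a" already present; 3 new (n, t, i)
  "adg" → prefix "a" already present; 2 new (d, g)
  "awvf" → prefix "a" already present; 3 new (w, v, f)
  "ahmmpm" → prefix "a" already present; 5 new (h, m, m, p, m)
  "avmesi" → prefix "a" already present; 5 new (v, m, e, s, i)
Total nodes = 2 + 10 + 5 + 1 + 7 + 3 + 2 + 3 + 5 + 5 = 43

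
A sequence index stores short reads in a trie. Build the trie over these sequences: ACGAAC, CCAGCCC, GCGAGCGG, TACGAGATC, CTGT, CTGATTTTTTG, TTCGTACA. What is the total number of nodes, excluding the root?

For each word, the new-node count is its length minus the longest prefix already in the trie:
  "ACGAAC" → 6 new (A, C, G, A, A, C)
  "CCAGCCC" → 7 new (C, C, A, G, C, C, C)
  "GCGAGCGG" → 8 new (G, C, G, A, G, C, G, G)
  "TACGAGATC" → 9 new (T, A, C, G, A, G, A, T, C)
  "CTGT" → prefix "C" already present; 3 new (T, G, T)
  "CTGATTTTTTG" → prefix "CTG" already present; 8 new (A, T, T, T, T, T, T, G)
  "TTCGTACA" → prefix "T" already present; 7 new (T, C, G, T, A, C, A)
Total nodes = 6 + 7 + 8 + 9 + 3 + 8 + 7 = 48

48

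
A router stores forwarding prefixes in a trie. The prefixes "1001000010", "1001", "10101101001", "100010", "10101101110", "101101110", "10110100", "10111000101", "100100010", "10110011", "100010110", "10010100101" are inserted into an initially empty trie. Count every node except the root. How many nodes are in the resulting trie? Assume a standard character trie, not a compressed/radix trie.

54

Trace insertions, counting only characters that open a new branch:
  "1001000010" → 10 new (1, 0, 0, 1, 0, 0, 0, 0, 1, 0)
  "1001" → prefix "1001" already present; 0 new (none)
  "10101101001" → prefix "10" already present; 9 new (1, 0, 1, 1, 0, 1, 0, 0, 1)
  "100010" → prefix "100" already present; 3 new (0, 1, 0)
  "10101101110" → prefix "10101101" already present; 3 new (1, 1, 0)
  "101101110" → prefix "101" already present; 6 new (1, 0, 1, 1, 1, 0)
  "10110100" → prefix "101101" already present; 2 new (0, 0)
  "10111000101" → prefix "1011" already present; 7 new (1, 0, 0, 0, 1, 0, 1)
  "100100010" → prefix "1001000" already present; 2 new (1, 0)
  "10110011" → prefix "10110" already present; 3 new (0, 1, 1)
  "100010110" → prefix "100010" already present; 3 new (1, 1, 0)
  "10010100101" → prefix "10010" already present; 6 new (1, 0, 0, 1, 0, 1)
Total nodes = 10 + 0 + 9 + 3 + 3 + 6 + 2 + 7 + 2 + 3 + 3 + 6 = 54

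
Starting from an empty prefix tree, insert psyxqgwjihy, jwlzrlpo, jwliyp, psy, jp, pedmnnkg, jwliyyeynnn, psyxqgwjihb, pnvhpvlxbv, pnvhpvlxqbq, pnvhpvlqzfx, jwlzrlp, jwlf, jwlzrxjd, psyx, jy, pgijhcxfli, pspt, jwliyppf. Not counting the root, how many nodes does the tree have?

Trace insertions, counting only characters that open a new branch:
  "psyxqgwjihy" → 11 new (p, s, y, x, q, g, w, j, i, h, y)
  "jwlzrlpo" → 8 new (j, w, l, z, r, l, p, o)
  "jwliyp" → prefix "jwl" already present; 3 new (i, y, p)
  "psy" → prefix "psy" already present; 0 new (none)
  "jp" → prefix "j" already present; 1 new (p)
  "pedmnnkg" → prefix "p" already present; 7 new (e, d, m, n, n, k, g)
  "jwliyyeynnn" → prefix "jwliy" already present; 6 new (y, e, y, n, n, n)
  "psyxqgwjihb" → prefix "psyxqgwjih" already present; 1 new (b)
  "pnvhpvlxbv" → prefix "p" already present; 9 new (n, v, h, p, v, l, x, b, v)
  "pnvhpvlxqbq" → prefix "pnvhpvlx" already present; 3 new (q, b, q)
  "pnvhpvlqzfx" → prefix "pnvhpvl" already present; 4 new (q, z, f, x)
  "jwlzrlp" → prefix "jwlzrlp" already present; 0 new (none)
  "jwlf" → prefix "jwl" already present; 1 new (f)
  "jwlzrxjd" → prefix "jwlzr" already present; 3 new (x, j, d)
  "psyx" → prefix "psyx" already present; 0 new (none)
  "jy" → prefix "j" already present; 1 new (y)
  "pgijhcxfli" → prefix "p" already present; 9 new (g, i, j, h, c, x, f, l, i)
  "pspt" → prefix "ps" already present; 2 new (p, t)
  "jwliyppf" → prefix "jwliyp" already present; 2 new (p, f)
Total nodes = 11 + 8 + 3 + 0 + 1 + 7 + 6 + 1 + 9 + 3 + 4 + 0 + 1 + 3 + 0 + 1 + 9 + 2 + 2 = 71

71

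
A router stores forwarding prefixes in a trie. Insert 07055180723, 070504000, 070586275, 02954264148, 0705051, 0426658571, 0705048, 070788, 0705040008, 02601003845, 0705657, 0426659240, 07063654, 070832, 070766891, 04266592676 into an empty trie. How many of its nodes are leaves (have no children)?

Leaves are exactly the stored words that no other stored word extends.
Those words: "02601003845", "02954264148", "0426658571", "0426659240", "04266592676", "0705040008", "0705048", "0705051", "07055180723", "0705657", "070586275", "07063654", "070766891", "070788", "070832"
Leaf count: 15

15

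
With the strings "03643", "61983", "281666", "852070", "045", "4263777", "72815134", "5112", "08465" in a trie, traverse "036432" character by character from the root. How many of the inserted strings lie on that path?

Walk "036432" from the root; an end-of-word marker is hit whenever a stored word is a prefix of "036432".
Prefixes of the query that are stored words: "03643"
Count: 1

1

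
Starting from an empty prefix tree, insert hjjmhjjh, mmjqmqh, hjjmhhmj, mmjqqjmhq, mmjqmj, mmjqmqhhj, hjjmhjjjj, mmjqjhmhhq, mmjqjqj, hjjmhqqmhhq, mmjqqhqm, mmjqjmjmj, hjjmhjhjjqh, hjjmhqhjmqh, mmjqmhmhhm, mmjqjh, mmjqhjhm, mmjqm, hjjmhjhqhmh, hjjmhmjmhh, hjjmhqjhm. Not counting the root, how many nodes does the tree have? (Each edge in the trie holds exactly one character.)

80

Trace insertions, counting only characters that open a new branch:
  "hjjmhjjh" → 8 new (h, j, j, m, h, j, j, h)
  "mmjqmqh" → 7 new (m, m, j, q, m, q, h)
  "hjjmhhmj" → prefix "hjjmh" already present; 3 new (h, m, j)
  "mmjqqjmhq" → prefix "mmjq" already present; 5 new (q, j, m, h, q)
  "mmjqmj" → prefix "mmjqm" already present; 1 new (j)
  "mmjqmqhhj" → prefix "mmjqmqh" already present; 2 new (h, j)
  "hjjmhjjjj" → prefix "hjjmhjj" already present; 2 new (j, j)
  "mmjqjhmhhq" → prefix "mmjq" already present; 6 new (j, h, m, h, h, q)
  "mmjqjqj" → prefix "mmjqj" already present; 2 new (q, j)
  "hjjmhqqmhhq" → prefix "hjjmh" already present; 6 new (q, q, m, h, h, q)
  "mmjqqhqm" → prefix "mmjqq" already present; 3 new (h, q, m)
  "mmjqjmjmj" → prefix "mmjqj" already present; 4 new (m, j, m, j)
  "hjjmhjhjjqh" → prefix "hjjmhj" already present; 5 new (h, j, j, q, h)
  "hjjmhqhjmqh" → prefix "hjjmhq" already present; 5 new (h, j, m, q, h)
  "mmjqmhmhhm" → prefix "mmjqm" already present; 5 new (h, m, h, h, m)
  "mmjqjh" → prefix "mmjqjh" already present; 0 new (none)
  "mmjqhjhm" → prefix "mmjq" already present; 4 new (h, j, h, m)
  "mmjqm" → prefix "mmjqm" already present; 0 new (none)
  "hjjmhjhqhmh" → prefix "hjjmhjh" already present; 4 new (q, h, m, h)
  "hjjmhmjmhh" → prefix "hjjmh" already present; 5 new (m, j, m, h, h)
  "hjjmhqjhm" → prefix "hjjmhq" already present; 3 new (j, h, m)
Total nodes = 8 + 7 + 3 + 5 + 1 + 2 + 2 + 6 + 2 + 6 + 3 + 4 + 5 + 5 + 5 + 0 + 4 + 0 + 4 + 5 + 3 = 80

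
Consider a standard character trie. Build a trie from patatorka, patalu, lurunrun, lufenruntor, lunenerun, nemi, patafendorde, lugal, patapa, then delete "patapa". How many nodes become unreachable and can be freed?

2

After clearing the end-marker at "patapa", prune upward until reaching a node still needed by another word.
The suffix "pa" (2 nodes) is used only by "patapa"; the node for "pata" still has the child "t", so pruning stops there.
Nodes removed: 2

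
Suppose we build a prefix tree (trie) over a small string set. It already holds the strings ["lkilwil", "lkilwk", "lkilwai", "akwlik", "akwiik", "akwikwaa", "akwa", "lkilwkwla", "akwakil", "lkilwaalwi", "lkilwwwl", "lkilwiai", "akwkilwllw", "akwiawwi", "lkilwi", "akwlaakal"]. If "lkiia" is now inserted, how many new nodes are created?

"lki" is already a path in the trie; the remaining "ia" must be added.
So 5 − 3 = 2 new nodes.

2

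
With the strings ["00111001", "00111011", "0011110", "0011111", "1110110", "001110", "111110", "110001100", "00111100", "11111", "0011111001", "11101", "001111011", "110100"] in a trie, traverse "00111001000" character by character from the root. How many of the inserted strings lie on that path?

Check each prefix of "00111001000" against the stored set — each match is an end-marker on the path.
Prefixes of the query that are stored words: "001110", "00111001"
Count: 2

2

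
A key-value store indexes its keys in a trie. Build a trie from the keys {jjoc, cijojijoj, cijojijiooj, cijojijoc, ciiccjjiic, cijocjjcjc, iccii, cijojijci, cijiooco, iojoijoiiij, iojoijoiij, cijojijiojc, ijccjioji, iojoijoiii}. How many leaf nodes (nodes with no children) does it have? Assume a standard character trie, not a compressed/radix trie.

13

A leaf is a node with no children — equivalently, the end of a word that is not a proper prefix of any other stored word.
Those words: "ciiccjjiic", "cijiooco", "cijocjjcjc", "cijojijci", "cijojijiojc", "cijojijiooj", "cijojijoc", "cijojijoj", "iccii", "ijccjioji", "iojoijoiiij", "iojoijoiij", "jjoc"
Leaf count: 13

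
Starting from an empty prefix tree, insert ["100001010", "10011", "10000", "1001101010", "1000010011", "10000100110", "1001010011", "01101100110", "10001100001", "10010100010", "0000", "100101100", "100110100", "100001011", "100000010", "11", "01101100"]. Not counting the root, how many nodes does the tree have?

60

Insert word by word; a character creates a node only if that edge doesn't already exist:
  "100001010" → 9 new (1, 0, 0, 0, 0, 1, 0, 1, 0)
  "10011" → prefix "100" already present; 2 new (1, 1)
  "10000" → prefix "10000" already present; 0 new (none)
  "1001101010" → prefix "10011" already present; 5 new (0, 1, 0, 1, 0)
  "1000010011" → prefix "1000010" already present; 3 new (0, 1, 1)
  "10000100110" → prefix "1000010011" already present; 1 new (0)
  "1001010011" → prefix "1001" already present; 6 new (0, 1, 0, 0, 1, 1)
  "01101100110" → 11 new (0, 1, 1, 0, 1, 1, 0, 0, 1, 1, 0)
  "10001100001" → prefix "1000" already present; 7 new (1, 1, 0, 0, 0, 0, 1)
  "10010100010" → prefix "10010100" already present; 3 new (0, 1, 0)
  "0000" → prefix "0" already present; 3 new (0, 0, 0)
  "100101100" → prefix "100101" already present; 3 new (1, 0, 0)
  "100110100" → prefix "10011010" already present; 1 new (0)
  "100001011" → prefix "10000101" already present; 1 new (1)
  "100000010" → prefix "10000" already present; 4 new (0, 0, 1, 0)
  "11" → prefix "1" already present; 1 new (1)
  "01101100" → prefix "01101100" already present; 0 new (none)
Total nodes = 9 + 2 + 0 + 5 + 3 + 1 + 6 + 11 + 7 + 3 + 3 + 3 + 1 + 1 + 4 + 1 + 0 = 60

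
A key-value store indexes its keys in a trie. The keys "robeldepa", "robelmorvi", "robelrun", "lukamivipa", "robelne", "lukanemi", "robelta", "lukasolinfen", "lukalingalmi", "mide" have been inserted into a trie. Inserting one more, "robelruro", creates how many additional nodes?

The longest prefix of "robelruro" already in the trie is "robelru" (length 7).
Each of the 2 remaining characters creates one node.

2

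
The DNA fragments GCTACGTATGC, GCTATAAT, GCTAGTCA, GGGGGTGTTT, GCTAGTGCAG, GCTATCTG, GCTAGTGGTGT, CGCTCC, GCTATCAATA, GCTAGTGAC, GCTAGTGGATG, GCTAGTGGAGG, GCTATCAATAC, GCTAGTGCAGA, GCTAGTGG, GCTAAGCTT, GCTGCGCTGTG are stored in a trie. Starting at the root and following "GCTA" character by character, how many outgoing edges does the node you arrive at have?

The children of the "GCTA" node are the distinct next characters among strings starting with "GCTA".
Distinct next characters after "GCTA": A, C, G, T.
That node has 4 child edges.

4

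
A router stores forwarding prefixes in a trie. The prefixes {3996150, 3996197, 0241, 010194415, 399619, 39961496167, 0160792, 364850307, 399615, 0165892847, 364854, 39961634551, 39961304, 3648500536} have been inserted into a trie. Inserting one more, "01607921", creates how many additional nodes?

Walking "01607921" from the root, the first 7 characters ("0160792") follow existing edges; "1" is the first miss.
Each of the 1 remaining characters creates one node.

1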